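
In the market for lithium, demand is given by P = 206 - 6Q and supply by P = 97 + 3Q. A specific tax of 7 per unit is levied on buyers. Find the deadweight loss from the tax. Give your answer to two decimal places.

Without the tax, 206 - 6Q = 97 + 3Q so Q* = 12.1111 and P* = 133.3333.
With the tax, buyers' net willingness to pay falls by 7: (206 - 7) - 6Q = 97 + 3Q, so Q_t = 11.3333. Buyers pay P_b = 138; sellers receive P_s = P_b - 7 = 131.
The welfare triangle lost has base Q* - Q_t = 0.7778 and height t = 7, so DWL = (1/2)(0.7778)(7) = 2.7222.

2.72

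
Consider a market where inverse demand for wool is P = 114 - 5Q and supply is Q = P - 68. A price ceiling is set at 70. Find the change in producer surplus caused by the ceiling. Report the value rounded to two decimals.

Rewriting supply in inverse form: P = 68 + Q.
Without the control, 114 - 5Q = 68 + Q so Q* = 7.6667 and P* = 75.6667.
At the ceiling price 70, quantity supplied is (70 - 68)/1 = 2; supply is the short side, so Q = 2 trades at P = 70.
PS goes from (1/2)(7.6667)(7.6667) = 29.3889 to 2 (computed as (70 - 68)(2) - (1/2)(1)(2)^2), a change of -27.3889.

-27.39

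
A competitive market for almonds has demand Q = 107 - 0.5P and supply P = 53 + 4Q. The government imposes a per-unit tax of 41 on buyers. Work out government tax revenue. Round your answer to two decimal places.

Rewriting demand in inverse form: P = 214 - 2Q.
Without the tax, 214 - 2Q = 53 + 4Q so Q* = 26.8333 and P* = 160.3333.
A tax on buyers shifts demand down by 41: (214 - 41) - 2Q = 53 + 4Q, so Q_t = 20. Buyers pay P_b = 174; sellers receive P_s = P_b - 41 = 133.
Tax revenue = t x Q_t = 41 x 20 = 820.

820.00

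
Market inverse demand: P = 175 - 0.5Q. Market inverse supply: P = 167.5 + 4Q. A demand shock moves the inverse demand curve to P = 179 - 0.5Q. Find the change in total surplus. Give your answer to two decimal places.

8.44

Initial equilibrium: Q_0 = 1.6667, P_0 = 174.1667; CS_0 = (1/2)(1.6667)(0.8333) = 0.6944, PS_0 = (1/2)(1.6667)(6.6667) = 5.5556.
New equilibrium: 179 - 0.5Q = 167.5 + 4Q gives Q_1 = 2.5556, P_1 = 177.7222; CS_1 = 1.6327, PS_1 = 13.0617.
Change in total surplus = (1.6327 + 13.0617) - (0.6944 + 5.5556) = 8.4444.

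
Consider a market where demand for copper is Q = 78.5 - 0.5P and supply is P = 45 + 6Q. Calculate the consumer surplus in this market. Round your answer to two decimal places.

196.00

Rewriting demand in inverse form: P = 157 - 2Q.
Set 157 - 2Q = 45 + 6Q, which gives 112 = 8Q, so Q* = 14 and P* = 157 - 2(14) = 129.
Consumer surplus is the triangle under demand above P*: (1/2)(14)(157 - 129) = (1/2)(14)(28) = 196.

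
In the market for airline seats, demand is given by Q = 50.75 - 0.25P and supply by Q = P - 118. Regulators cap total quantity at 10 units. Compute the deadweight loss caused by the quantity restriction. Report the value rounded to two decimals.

122.50

Rewriting demand in inverse form: P = 203 - 4Q.
Rewriting supply in inverse form: P = 118 + Q.
Unrestricted equilibrium: Q* = (203 - 118)/(4 + 1) = 17.
At Q = 10 the demand price is 203 - 4(10) = 163 and the supply price is 118 + (10) = 128.
Deadweight loss is the triangle between the curves from 10 to 17: (1/2)(163 - 128)(17 - 10) = 122.5.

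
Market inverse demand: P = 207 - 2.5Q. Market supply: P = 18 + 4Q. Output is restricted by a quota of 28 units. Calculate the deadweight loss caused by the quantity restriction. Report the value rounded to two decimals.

Without the quota, 207 - 2.5Q = 18 + 4Q gives Q* = 29.0769.
At Q = 28 the demand price is 207 - 2.5(28) = 137 and the supply price is 18 + 4(28) = 130.
Deadweight loss is the triangle between the curves from 28 to 29.0769: (1/2)(137 - 130)(29.0769 - 28) = 3.7692.

3.77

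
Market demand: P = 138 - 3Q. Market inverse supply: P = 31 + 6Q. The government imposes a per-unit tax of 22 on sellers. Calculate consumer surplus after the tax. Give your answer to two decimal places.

Pre-tax equilibrium: 138 - 3Q = 31 + 6Q gives Q* = 11.8889, P* = 102.3333.
A tax on sellers shifts supply up by 22: 138 - 3Q = 31 + 6Q + 22, so Q_t = 9.4444. Buyers pay P_b = 109.6667; sellers receive P_s = P_b - 22 = 87.6667.
CS = (1/2)(Q_t)(138 - P_b) = (1/2)(9.4444)(28.3333) = 133.7963.

133.80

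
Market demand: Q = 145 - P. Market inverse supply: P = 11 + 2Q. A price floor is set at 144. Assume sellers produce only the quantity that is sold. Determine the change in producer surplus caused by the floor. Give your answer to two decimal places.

-1863.11

Rewriting demand in inverse form: P = 145 - Q.
Free-market equilibrium: 145 - Q = 11 + 2Q gives Q* = 44.6667, P* = 100.3333.
At the floor price 144, quantity demanded is (145 - 144)/1 = 1; demand is the short side, so Q = 1 trades at P = 144.
PS goes from (1/2)(44.6667)(89.3333) = 1995.1111 to 132 (computed as (144 - 11)(1) - (1/2)(2)(1)^2), a change of -1863.1111.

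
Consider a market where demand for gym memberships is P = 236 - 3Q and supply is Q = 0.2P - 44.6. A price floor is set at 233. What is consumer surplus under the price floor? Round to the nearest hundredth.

1.50

Rewriting supply in inverse form: P = 223 + 5Q.
Without the control, 236 - 3Q = 223 + 5Q so Q* = 1.625 and P* = 231.125.
At the floor price 233, quantity demanded is (236 - 233)/3 = 1; demand is the short side, so Q = 1 trades at P = 233.
CS is the triangle under demand above 233: (1/2)(1)(236 - 233) = 1.5.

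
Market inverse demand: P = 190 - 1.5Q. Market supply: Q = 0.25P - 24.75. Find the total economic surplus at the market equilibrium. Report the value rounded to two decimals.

752.82

Rewriting supply in inverse form: P = 99 + 4Q.
Equilibrium: 190 - 1.5Q = 99 + 4Q, so Q* = 16.5455 and P* = 165.1818.
CS = (1/2)(16.5455)(24.8182) = 205.314 and PS = (1/2)(16.5455)(66.1818) = 547.5041, so total surplus = 752.8182.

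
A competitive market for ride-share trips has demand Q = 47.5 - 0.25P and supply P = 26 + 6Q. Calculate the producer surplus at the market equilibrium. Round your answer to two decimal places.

806.88

Rewriting demand in inverse form: P = 190 - 4Q.
Set 190 - 4Q = 26 + 6Q, which gives 164 = 10Q, so Q* = 16.4 and P* = 190 - 4(16.4) = 124.4.
PS is the area between P* and the supply curve from 0 to Q*: (1/2)(16.4)(98.4) = 806.88.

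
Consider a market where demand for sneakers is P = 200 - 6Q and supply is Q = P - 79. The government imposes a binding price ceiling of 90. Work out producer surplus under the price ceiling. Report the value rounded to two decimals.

60.50

Rewriting supply in inverse form: P = 79 + Q.
Without the control, 200 - 6Q = 79 + Q so Q* = 17.2857 and P* = 96.2857.
At P = 90, sellers supply (90 - 79)/1 = 11 while buyers want more, so the quantity traded is 11 at price 90.
PS is the triangle above supply below 90: (1/2)(11)(90 - 79) = 60.5.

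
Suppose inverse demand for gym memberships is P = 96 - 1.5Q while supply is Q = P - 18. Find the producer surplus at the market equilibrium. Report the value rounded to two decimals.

486.72

Rewriting supply in inverse form: P = 18 + Q.
Set 96 - 1.5Q = 18 + Q, which gives 78 = 2.5Q, so Q* = 31.2 and P* = 96 - 1.5(31.2) = 49.2.
PS is the area between P* and the supply curve from 0 to Q*: (1/2)(31.2)(31.2) = 486.72.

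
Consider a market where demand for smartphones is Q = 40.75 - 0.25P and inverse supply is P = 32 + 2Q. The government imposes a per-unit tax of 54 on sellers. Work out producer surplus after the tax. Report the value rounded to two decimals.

164.69

Rewriting demand in inverse form: P = 163 - 4Q.
Without the tax, 163 - 4Q = 32 + 2Q so Q* = 21.8333 and P* = 75.6667.
A tax on sellers shifts supply up by 54: 163 - 4Q = 32 + 2Q + 54, so Q_t = 12.8333. Buyers pay P_b = 111.6667; sellers receive P_s = P_b - 54 = 57.6667.
Producer surplus is the triangle above supply below P_s: (1/2)(12.8333)(57.6667 - 32) = 164.6944.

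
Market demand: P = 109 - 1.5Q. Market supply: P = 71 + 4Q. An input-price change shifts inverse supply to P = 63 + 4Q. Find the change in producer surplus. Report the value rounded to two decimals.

Initial equilibrium: Q_0 = 6.9091, P_0 = 98.6364; CS_0 = (1/2)(6.9091)(10.3636) = 35.8017, PS_0 = (1/2)(6.9091)(27.6364) = 95.4711.
New equilibrium: 109 - 1.5Q = 63 + 4Q gives Q_1 = 8.3636, P_1 = 96.4545; CS_1 = 52.4628, PS_1 = 139.9008.
Change in producer surplus = 139.9008 - 95.4711 = 44.4298.

44.43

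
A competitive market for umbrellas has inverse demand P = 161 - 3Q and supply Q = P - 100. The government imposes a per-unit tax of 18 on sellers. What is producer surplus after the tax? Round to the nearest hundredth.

Rewriting supply in inverse form: P = 100 + Q.
Pre-tax equilibrium: 161 - 3Q = 100 + Q gives Q* = 15.25, P* = 115.25.
With the tax, sellers need 18 more per unit: 161 - 3Q = 100 + Q + 18, so Q_t = 10.75. Buyers pay P_b = 128.75; sellers receive P_s = P_b - 18 = 110.75.
Producer surplus is the triangle above supply below P_s: (1/2)(10.75)(110.75 - 100) = 57.7812.

57.78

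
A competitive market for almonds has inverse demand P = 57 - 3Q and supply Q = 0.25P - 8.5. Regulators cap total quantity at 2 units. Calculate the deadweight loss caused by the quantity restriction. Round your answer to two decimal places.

Rewriting supply in inverse form: P = 34 + 4Q.
Without the quota, 57 - 3Q = 34 + 4Q gives Q* = 3.2857.
At Q = 2 the demand price is 57 - 3(2) = 51 and the supply price is 34 + 4(2) = 42.
DWL = (1/2)(gap between curves at 2) x (Q* - 2) = (1/2)(9)(1.2857) = 5.7857.

5.79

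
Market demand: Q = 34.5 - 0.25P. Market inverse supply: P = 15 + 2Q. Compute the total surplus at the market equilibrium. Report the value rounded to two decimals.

Rewriting demand in inverse form: P = 138 - 4Q.
Equilibrium: 138 - 4Q = 15 + 2Q, so Q* = 20.5 and P* = 56.
Total surplus is the full triangle between the curves from 0 to Q*: (1/2)(20.5)(138 - 15) = 1260.75.

1260.75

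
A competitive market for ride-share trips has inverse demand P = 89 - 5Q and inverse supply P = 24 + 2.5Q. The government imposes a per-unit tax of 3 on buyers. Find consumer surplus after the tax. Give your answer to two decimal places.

170.84

Pre-tax equilibrium: 89 - 5Q = 24 + 2.5Q gives Q* = 8.6667, P* = 45.6667.
With the tax, buyers' net willingness to pay falls by 3: (89 - 3) - 5Q = 24 + 2.5Q, so Q_t = 8.2667. Buyers pay P_b = 47.6667; sellers receive P_s = P_b - 3 = 44.6667.
Consumer surplus is the triangle under demand above P_b: (1/2)(8.2667)(89 - 47.6667) = 170.8444.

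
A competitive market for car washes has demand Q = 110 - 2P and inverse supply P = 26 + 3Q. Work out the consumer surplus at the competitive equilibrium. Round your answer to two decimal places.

Rewriting demand in inverse form: P = 55 - 0.5Q.
Set 55 - 0.5Q = 26 + 3Q, which gives 29 = 3.5Q, so Q* = 8.2857 and P* = 55 - 0.5(8.2857) = 50.8571.
CS is the area between the demand curve and P* from 0 to Q*: (1/2)(8.2857)(4.1429) = 17.1633.

17.16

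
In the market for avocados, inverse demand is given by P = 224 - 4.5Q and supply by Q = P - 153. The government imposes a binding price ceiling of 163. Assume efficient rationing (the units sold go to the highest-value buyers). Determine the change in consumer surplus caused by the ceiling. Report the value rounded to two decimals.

Rewriting supply in inverse form: P = 153 + Q.
Free-market equilibrium: 224 - 4.5Q = 153 + Q gives Q* = 12.9091, P* = 165.9091.
At the ceiling price 163, quantity supplied is (163 - 153)/1 = 10; supply is the short side, so Q = 10 trades at P = 163.
CS goes from (1/2)(12.9091)(58.0909) = 374.9504 to 385 (computed as (224 - 163)(10) - (1/2)(4.5)(10)^2), a change of 10.0496.

10.05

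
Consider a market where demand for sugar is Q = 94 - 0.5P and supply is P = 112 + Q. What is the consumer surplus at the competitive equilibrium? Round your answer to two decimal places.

641.78

Rewriting demand in inverse form: P = 188 - 2Q.
Set 188 - 2Q = 112 + Q, which gives 76 = 3Q, so Q* = 25.3333 and P* = 188 - 2(25.3333) = 137.3333.
Consumer surplus is the triangle under demand above P*: (1/2)(25.3333)(188 - 137.3333) = (1/2)(25.3333)(50.6667) = 641.7778.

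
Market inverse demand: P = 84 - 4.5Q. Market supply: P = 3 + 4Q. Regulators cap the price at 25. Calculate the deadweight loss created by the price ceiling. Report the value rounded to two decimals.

69.00

Free-market equilibrium: 84 - 4.5Q = 3 + 4Q gives Q* = 9.5294, P* = 41.1176.
At the ceiling price 25, quantity supplied is (25 - 3)/4 = 5.5; supply is the short side, so Q = 5.5 trades at P = 25.
The lost-trades triangle has base Q* - 5.5 = 4.0294 and height equal to the gap between the curves at Q = 5.5, which is 59.25 - 25 = 34.25. DWL = (1/2)(4.0294)(34.25) = 69.0037.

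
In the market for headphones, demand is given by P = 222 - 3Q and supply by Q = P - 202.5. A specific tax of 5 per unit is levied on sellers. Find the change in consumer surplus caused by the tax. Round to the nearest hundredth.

-15.94

Rewriting supply in inverse form: P = 202.5 + Q.
Pre-tax equilibrium: 222 - 3Q = 202.5 + Q gives Q* = 4.875, P* = 207.375.
With the tax, sellers need 5 more per unit: 222 - 3Q = 202.5 + Q + 5, so Q_t = 3.625. Buyers pay P_b = 211.125; sellers receive P_s = P_b - 5 = 206.125.
Consumers lose the trapezoid between P* and P_b out to Q_t plus the triangle from Q_t to Q*: change in CS = 19.7109 - 35.6484 = -15.9375.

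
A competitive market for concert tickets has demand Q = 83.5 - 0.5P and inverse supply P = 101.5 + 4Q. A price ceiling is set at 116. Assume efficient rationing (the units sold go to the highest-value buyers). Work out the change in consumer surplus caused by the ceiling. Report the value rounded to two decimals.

Rewriting demand in inverse form: P = 167 - 2Q.
Without the control, 167 - 2Q = 101.5 + 4Q so Q* = 10.9167 and P* = 145.1667.
At the ceiling price 116, quantity supplied is (116 - 101.5)/4 = 3.625; supply is the short side, so Q = 3.625 trades at P = 116.
CS goes from (1/2)(10.9167)(21.8333) = 119.1736 to 171.7344 (computed as (167 - 116)(3.625) - (1/2)(2)(3.625)^2), a change of 52.5608.

52.56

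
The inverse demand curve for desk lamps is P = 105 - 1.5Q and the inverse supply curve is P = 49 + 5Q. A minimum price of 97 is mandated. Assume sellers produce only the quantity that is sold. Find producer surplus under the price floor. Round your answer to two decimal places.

Free-market equilibrium: 105 - 1.5Q = 49 + 5Q gives Q* = 8.6154, P* = 92.0769.
At the floor price 97, quantity demanded is (105 - 97)/1.5 = 5.3333; demand is the short side, so Q = 5.3333 trades at P = 97.
The supply price at Q = 5.3333 is 75.6667. PS is the trapezoid between 97 and supply over [0, 5.3333]: (1/2)[(97 - 49) + (97 - 75.6667)](5.3333) = 184.8889.

184.89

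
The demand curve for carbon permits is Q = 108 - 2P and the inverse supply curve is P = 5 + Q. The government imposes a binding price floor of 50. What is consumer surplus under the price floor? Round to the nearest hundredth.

16.00

Rewriting demand in inverse form: P = 54 - 0.5Q.
Free-market equilibrium: 54 - 0.5Q = 5 + Q gives Q* = 32.6667, P* = 37.6667.
At P = 50, buyers demand (54 - 50)/0.5 = 8 while sellers would supply more, so the quantity traded is 8 at price 50.
CS is the triangle under demand above 50: (1/2)(8)(54 - 50) = 16.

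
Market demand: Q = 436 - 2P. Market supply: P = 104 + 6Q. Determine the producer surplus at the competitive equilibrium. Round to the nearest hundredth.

Rewriting demand in inverse form: P = 218 - 0.5Q.
Set 218 - 0.5Q = 104 + 6Q, which gives 114 = 6.5Q, so Q* = 17.5385 and P* = 218 - 0.5(17.5385) = 209.2308.
The supply curve's price intercept is 104, so PS = (1/2)(Q*)(P* - 104) = (1/2)(17.5385)(105.2308) = 922.7929.

922.79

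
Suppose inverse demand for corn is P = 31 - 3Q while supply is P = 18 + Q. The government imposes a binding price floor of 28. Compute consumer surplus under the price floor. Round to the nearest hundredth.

Without the control, 31 - 3Q = 18 + Q so Q* = 3.25 and P* = 21.25.
At P = 28, buyers demand (31 - 28)/3 = 1 while sellers would supply more, so the quantity traded is 1 at price 28.
CS is the triangle under demand above 28: (1/2)(1)(31 - 28) = 1.5.

1.50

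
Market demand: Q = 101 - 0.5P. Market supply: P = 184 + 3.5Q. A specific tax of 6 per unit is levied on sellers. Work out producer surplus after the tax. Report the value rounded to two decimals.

8.33

Rewriting demand in inverse form: P = 202 - 2Q.
Without the tax, 202 - 2Q = 184 + 3.5Q so Q* = 3.2727 and P* = 195.4545.
A tax on sellers shifts supply up by 6: 202 - 2Q = 184 + 3.5Q + 6, so Q_t = 2.1818. Buyers pay P_b = 197.6364; sellers receive P_s = P_b - 6 = 191.6364.
Producer surplus is the triangle above supply below P_s: (1/2)(2.1818)(191.6364 - 184) = 8.3306.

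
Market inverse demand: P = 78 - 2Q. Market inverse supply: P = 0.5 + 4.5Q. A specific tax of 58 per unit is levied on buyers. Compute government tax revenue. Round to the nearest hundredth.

Pre-tax equilibrium: 78 - 2Q = 0.5 + 4.5Q gives Q* = 11.9231, P* = 54.1538.
A tax on buyers shifts demand down by 58: (78 - 58) - 2Q = 0.5 + 4.5Q, so Q_t = 3. Buyers pay P_b = 72; sellers receive P_s = P_b - 58 = 14.
Revenue is the tax times quantity traded: 58 x 3 = 174.

174.00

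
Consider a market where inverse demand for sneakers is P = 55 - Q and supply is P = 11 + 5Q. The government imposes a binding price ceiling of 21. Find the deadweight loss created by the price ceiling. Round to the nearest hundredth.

Without the control, 55 - Q = 11 + 5Q so Q* = 7.3333 and P* = 47.6667.
At the ceiling price 21, quantity supplied is (21 - 11)/5 = 2; supply is the short side, so Q = 2 trades at P = 21.
At Q = 2 the demand price is 53 and the supply price is 21. Deadweight loss is the triangle between the curves from 2 to 7.3333: (1/2)(53 - 21)(7.3333 - 2) = 85.3333.

85.33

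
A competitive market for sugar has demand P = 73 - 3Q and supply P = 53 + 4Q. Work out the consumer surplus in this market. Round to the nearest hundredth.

Setting demand equal to supply, 20 = 7Q, so Q* = 2.8571 and P* = 64.4286.
The demand choke price is 73, so CS = (1/2)(Q*)(73 - P*) = (1/2)(2.8571)(8.5714) = 12.2449.

12.24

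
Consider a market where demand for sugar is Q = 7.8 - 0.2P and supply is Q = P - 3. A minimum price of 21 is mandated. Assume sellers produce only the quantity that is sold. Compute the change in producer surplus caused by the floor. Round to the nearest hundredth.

40.32

Rewriting demand in inverse form: P = 39 - 5Q.
Rewriting supply in inverse form: P = 3 + Q.
Without the control, 39 - 5Q = 3 + Q so Q* = 6 and P* = 9.
At the floor price 21, quantity demanded is (39 - 21)/5 = 3.6; demand is the short side, so Q = 3.6 trades at P = 21.
PS goes from (1/2)(6)(6) = 18 to 58.32 (computed as (21 - 3)(3.6) - (1/2)(1)(3.6)^2), a change of 40.32.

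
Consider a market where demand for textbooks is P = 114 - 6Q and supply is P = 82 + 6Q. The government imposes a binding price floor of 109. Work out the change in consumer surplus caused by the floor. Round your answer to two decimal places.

Without the control, 114 - 6Q = 82 + 6Q so Q* = 2.6667 and P* = 98.
At P = 109, buyers demand (114 - 109)/6 = 0.8333 while sellers would supply more, so the quantity traded is 0.8333 at price 109.
CS goes from (1/2)(2.6667)(16) = 21.3333 to 2.0833 (computed as (114 - 109)(0.8333) - (1/2)(6)(0.8333)^2), a change of -19.25.

-19.25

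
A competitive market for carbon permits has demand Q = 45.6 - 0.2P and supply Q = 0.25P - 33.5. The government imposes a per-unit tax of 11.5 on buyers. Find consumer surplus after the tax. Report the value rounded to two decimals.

Rewriting demand in inverse form: P = 228 - 5Q.
Rewriting supply in inverse form: P = 134 + 4Q.
Without the tax, 228 - 5Q = 134 + 4Q so Q* = 10.4444 and P* = 175.7778.
A tax on buyers shifts demand down by 11.5: (228 - 11.5) - 5Q = 134 + 4Q, so Q_t = 9.1667. Buyers pay P_b = 182.1667; sellers receive P_s = P_b - 11.5 = 170.6667.
Consumer surplus is the triangle under demand above P_b: (1/2)(9.1667)(228 - 182.1667) = 210.0694.

210.07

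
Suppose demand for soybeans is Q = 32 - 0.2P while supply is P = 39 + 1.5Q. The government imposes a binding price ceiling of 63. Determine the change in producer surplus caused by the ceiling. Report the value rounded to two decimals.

-67.90

Rewriting demand in inverse form: P = 160 - 5Q.
Without the control, 160 - 5Q = 39 + 1.5Q so Q* = 18.6154 and P* = 66.9231.
At the ceiling price 63, quantity supplied is (63 - 39)/1.5 = 16; supply is the short side, so Q = 16 trades at P = 63.
PS goes from (1/2)(18.6154)(27.9231) = 259.8994 to 192 (computed as (63 - 39)(16) - (1/2)(1.5)(16)^2), a change of -67.8994.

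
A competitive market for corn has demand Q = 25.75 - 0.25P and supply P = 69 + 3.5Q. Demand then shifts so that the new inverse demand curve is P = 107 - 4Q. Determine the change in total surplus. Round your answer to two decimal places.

Rewriting demand in inverse form: P = 103 - 4Q.
Initial equilibrium: Q_0 = 4.5333, P_0 = 84.8667; CS_0 = (1/2)(4.5333)(18.1333) = 41.1022, PS_0 = (1/2)(4.5333)(15.8667) = 35.9644.
New equilibrium: 107 - 4Q = 69 + 3.5Q gives Q_1 = 5.0667, P_1 = 86.7333; CS_1 = 51.3422, PS_1 = 44.9244.
Change in total surplus = (51.3422 + 44.9244) - (41.1022 + 35.9644) = 19.2.

19.20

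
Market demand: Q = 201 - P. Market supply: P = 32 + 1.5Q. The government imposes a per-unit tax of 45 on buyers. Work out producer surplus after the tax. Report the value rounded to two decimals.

1845.12

Rewriting demand in inverse form: P = 201 - Q.
Pre-tax equilibrium: 201 - Q = 32 + 1.5Q gives Q* = 67.6, P* = 133.4.
A tax on buyers shifts demand down by 45: (201 - 45) - Q = 32 + 1.5Q, so Q_t = 49.6. Buyers pay P_b = 151.4; sellers receive P_s = P_b - 45 = 106.4.
PS = (1/2)(Q_t)(P_s - 32) = (1/2)(49.6)(74.4) = 1845.12.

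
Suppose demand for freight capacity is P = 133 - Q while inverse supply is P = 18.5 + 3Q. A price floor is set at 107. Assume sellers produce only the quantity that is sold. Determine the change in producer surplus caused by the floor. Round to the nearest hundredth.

57.91

Without the control, 133 - Q = 18.5 + 3Q so Q* = 28.625 and P* = 104.375.
At P = 107, buyers demand (133 - 107)/1 = 26 while sellers would supply more, so the quantity traded is 26 at price 107.
PS goes from (1/2)(28.625)(85.875) = 1229.0859 to 1287 (computed as (107 - 18.5)(26) - (1/2)(3)(26)^2), a change of 57.9141.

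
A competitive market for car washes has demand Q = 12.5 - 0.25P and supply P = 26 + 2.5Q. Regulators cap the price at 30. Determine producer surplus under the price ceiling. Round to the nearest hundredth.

3.20

Rewriting demand in inverse form: P = 50 - 4Q.
Free-market equilibrium: 50 - 4Q = 26 + 2.5Q gives Q* = 3.6923, P* = 35.2308.
At P = 30, sellers supply (30 - 26)/2.5 = 1.6 while buyers want more, so the quantity traded is 1.6 at price 30.
PS is the triangle above supply below 30: (1/2)(1.6)(30 - 26) = 3.2.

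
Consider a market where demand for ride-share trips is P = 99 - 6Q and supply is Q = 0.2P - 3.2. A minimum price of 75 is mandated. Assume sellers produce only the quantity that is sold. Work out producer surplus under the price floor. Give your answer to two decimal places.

196.00

Rewriting supply in inverse form: P = 16 + 5Q.
Without the control, 99 - 6Q = 16 + 5Q so Q* = 7.5455 and P* = 53.7273.
At P = 75, buyers demand (99 - 75)/6 = 4 while sellers would supply more, so the quantity traded is 4 at price 75.
The supply price at Q = 4 is 36. PS is the trapezoid between 75 and supply over [0, 4]: (1/2)[(75 - 16) + (75 - 36)](4) = 196.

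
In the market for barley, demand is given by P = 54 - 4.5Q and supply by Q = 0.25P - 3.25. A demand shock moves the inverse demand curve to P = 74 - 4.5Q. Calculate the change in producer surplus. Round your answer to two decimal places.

Rewriting supply in inverse form: P = 13 + 4Q.
Initial equilibrium: Q_0 = 4.8235, P_0 = 32.2941; CS_0 = (1/2)(4.8235)(21.7059) = 52.3495, PS_0 = (1/2)(4.8235)(19.2941) = 46.5329.
New equilibrium: 74 - 4.5Q = 13 + 4Q gives Q_1 = 7.1765, P_1 = 41.7059; CS_1 = 115.8789, PS_1 = 103.0035.
Change in producer surplus = 103.0035 - 46.5329 = 56.4706.

56.47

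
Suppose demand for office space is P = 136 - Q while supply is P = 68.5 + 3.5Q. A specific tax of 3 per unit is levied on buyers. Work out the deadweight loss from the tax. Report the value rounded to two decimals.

Pre-tax equilibrium: 136 - Q = 68.5 + 3.5Q gives Q* = 15, P* = 121.
With the tax, buyers' net willingness to pay falls by 3: (136 - 3) - Q = 68.5 + 3.5Q, so Q_t = 14.3333. Buyers pay P_b = 121.6667; sellers receive P_s = P_b - 3 = 118.6667.
Deadweight loss is the triangle between the curves from Q_t to Q*: (1/2)(15 - 14.3333)(3) = 1.

1.00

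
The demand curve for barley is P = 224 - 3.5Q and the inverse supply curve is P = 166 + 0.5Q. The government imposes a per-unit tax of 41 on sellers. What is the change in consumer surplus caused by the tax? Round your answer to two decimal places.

Without the tax, 224 - 3.5Q = 166 + 0.5Q so Q* = 14.5 and P* = 173.25.
With the tax, sellers need 41 more per unit: 224 - 3.5Q = 166 + 0.5Q + 41, so Q_t = 4.25. Buyers pay P_b = 209.125; sellers receive P_s = P_b - 41 = 168.125.
CS falls from (1/2)(14.5)(50.75) = 367.9375 to (1/2)(4.25)(14.875) = 31.6094, a change of -336.3281.

-336.33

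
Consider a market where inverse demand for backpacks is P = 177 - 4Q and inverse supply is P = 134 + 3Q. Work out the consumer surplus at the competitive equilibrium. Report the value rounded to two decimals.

Equilibrium: 177 - 4Q = 134 + 3Q, so Q* = 6.1429 and P* = 152.4286.
The demand choke price is 177, so CS = (1/2)(Q*)(177 - P*) = (1/2)(6.1429)(24.5714) = 75.4694.

75.47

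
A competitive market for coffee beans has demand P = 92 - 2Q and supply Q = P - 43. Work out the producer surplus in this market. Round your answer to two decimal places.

Rewriting supply in inverse form: P = 43 + Q.
Equilibrium: 92 - 2Q = 43 + Q, so Q* = 16.3333 and P* = 59.3333.
Producer surplus is the triangle above supply below P*: (1/2)(16.3333)(59.3333 - 43) = (1/2)(16.3333)(16.3333) = 133.3889.

133.39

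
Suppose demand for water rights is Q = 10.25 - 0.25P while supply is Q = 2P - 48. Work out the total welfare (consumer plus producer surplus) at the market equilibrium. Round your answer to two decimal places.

Rewriting demand in inverse form: P = 41 - 4Q.
Rewriting supply in inverse form: P = 24 + 0.5Q.
Set 41 - 4Q = 24 + 0.5Q, which gives 17 = 4.5Q, so Q* = 3.7778 and P* = 41 - 4(3.7778) = 25.8889.
Total surplus is the full triangle between the curves from 0 to Q*: (1/2)(3.7778)(41 - 24) = 32.1111.

32.11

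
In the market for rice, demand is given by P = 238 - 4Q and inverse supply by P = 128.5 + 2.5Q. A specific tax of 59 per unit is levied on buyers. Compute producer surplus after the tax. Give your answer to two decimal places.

75.45

Without the tax, 238 - 4Q = 128.5 + 2.5Q so Q* = 16.8462 and P* = 170.6154.
A tax on buyers shifts demand down by 59: (238 - 59) - 4Q = 128.5 + 2.5Q, so Q_t = 7.7692. Buyers pay P_b = 206.9231; sellers receive P_s = P_b - 59 = 147.9231.
Producer surplus is the triangle above supply below P_s: (1/2)(7.7692)(147.9231 - 128.5) = 75.4512.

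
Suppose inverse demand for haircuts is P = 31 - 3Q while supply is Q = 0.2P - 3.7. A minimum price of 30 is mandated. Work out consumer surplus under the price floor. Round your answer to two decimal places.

0.17

Rewriting supply in inverse form: P = 18.5 + 5Q.
Free-market equilibrium: 31 - 3Q = 18.5 + 5Q gives Q* = 1.5625, P* = 26.3125.
At the floor price 30, quantity demanded is (31 - 30)/3 = 0.3333; demand is the short side, so Q = 0.3333 trades at P = 30.
CS is the triangle under demand above 30: (1/2)(0.3333)(31 - 30) = 0.1667.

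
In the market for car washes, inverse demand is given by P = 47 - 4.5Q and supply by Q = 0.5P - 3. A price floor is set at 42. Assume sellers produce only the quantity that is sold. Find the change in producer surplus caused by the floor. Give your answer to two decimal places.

Rewriting supply in inverse form: P = 6 + 2Q.
Free-market equilibrium: 47 - 4.5Q = 6 + 2Q gives Q* = 6.3077, P* = 18.6154.
At the floor price 42, quantity demanded is (47 - 42)/4.5 = 1.1111; demand is the short side, so Q = 1.1111 trades at P = 42.
PS goes from (1/2)(6.3077)(12.6154) = 39.787 to 38.7654 (computed as (42 - 6)(1.1111) - (1/2)(2)(1.1111)^2), a change of -1.0216.

-1.02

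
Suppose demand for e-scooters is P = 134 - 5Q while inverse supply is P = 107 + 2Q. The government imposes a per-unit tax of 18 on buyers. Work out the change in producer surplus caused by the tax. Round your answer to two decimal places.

-13.22

Pre-tax equilibrium: 134 - 5Q = 107 + 2Q gives Q* = 3.8571, P* = 114.7143.
A tax on buyers shifts demand down by 18: (134 - 18) - 5Q = 107 + 2Q, so Q_t = 1.2857. Buyers pay P_b = 127.5714; sellers receive P_s = P_b - 18 = 109.5714.
PS falls from (1/2)(3.8571)(7.7143) = 14.8776 to (1/2)(1.2857)(2.5714) = 1.6531, a change of -13.2245.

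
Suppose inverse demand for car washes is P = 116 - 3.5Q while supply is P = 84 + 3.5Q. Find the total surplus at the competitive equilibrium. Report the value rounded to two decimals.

73.14

Set 116 - 3.5Q = 84 + 3.5Q, which gives 32 = 7Q, so Q* = 4.5714 and P* = 116 - 3.5(4.5714) = 100.
Total surplus is the full triangle between the curves from 0 to Q*: (1/2)(4.5714)(116 - 84) = 73.1429.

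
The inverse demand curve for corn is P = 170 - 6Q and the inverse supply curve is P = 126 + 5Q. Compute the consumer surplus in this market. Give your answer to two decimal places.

Equilibrium: 170 - 6Q = 126 + 5Q, so Q* = 4 and P* = 146.
Consumer surplus is the triangle under demand above P*: (1/2)(4)(170 - 146) = (1/2)(4)(24) = 48.

48.00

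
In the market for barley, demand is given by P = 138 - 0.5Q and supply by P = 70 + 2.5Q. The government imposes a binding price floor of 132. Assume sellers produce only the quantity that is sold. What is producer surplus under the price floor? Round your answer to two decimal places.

564.00

Without the control, 138 - 0.5Q = 70 + 2.5Q so Q* = 22.6667 and P* = 126.6667.
At the floor price 132, quantity demanded is (138 - 132)/0.5 = 12; demand is the short side, so Q = 12 trades at P = 132.
The supply price at Q = 12 is 100. PS is the trapezoid between 132 and supply over [0, 12]: (1/2)[(132 - 70) + (132 - 100)](12) = 564.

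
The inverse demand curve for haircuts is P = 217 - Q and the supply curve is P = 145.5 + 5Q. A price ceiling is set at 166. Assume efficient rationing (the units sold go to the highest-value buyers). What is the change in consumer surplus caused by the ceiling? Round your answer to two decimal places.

129.69

Free-market equilibrium: 217 - Q = 145.5 + 5Q gives Q* = 11.9167, P* = 205.0833.
At P = 166, sellers supply (166 - 145.5)/5 = 4.1 while buyers want more, so the quantity traded is 4.1 at price 166.
CS goes from (1/2)(11.9167)(11.9167) = 71.0035 to 200.695 (computed as (217 - 166)(4.1) - (1/2)(1)(4.1)^2), a change of 129.6915.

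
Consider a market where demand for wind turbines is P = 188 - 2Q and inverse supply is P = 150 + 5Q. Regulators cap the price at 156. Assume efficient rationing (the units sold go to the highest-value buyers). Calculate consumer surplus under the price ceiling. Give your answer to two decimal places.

Free-market equilibrium: 188 - 2Q = 150 + 5Q gives Q* = 5.4286, P* = 177.1429.
At P = 156, sellers supply (156 - 150)/5 = 1.2 while buyers want more, so the quantity traded is 1.2 at price 156.
The demand price at Q = 1.2 is 185.6. CS is the trapezoid between demand and 156 over [0, 1.2]: (1/2)[(188 - 156) + (185.6 - 156)](1.2) = 36.96.

36.96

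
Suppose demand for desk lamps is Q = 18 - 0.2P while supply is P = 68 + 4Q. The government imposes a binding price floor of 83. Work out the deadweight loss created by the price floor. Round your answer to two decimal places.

Rewriting demand in inverse form: P = 90 - 5Q.
Free-market equilibrium: 90 - 5Q = 68 + 4Q gives Q* = 2.4444, P* = 77.7778.
At the floor price 83, quantity demanded is (90 - 83)/5 = 1.4; demand is the short side, so Q = 1.4 trades at P = 83.
At Q = 1.4 the demand price is 83 and the supply price is 73.6. Deadweight loss is the triangle between the curves from 1.4 to 2.4444: (1/2)(83 - 73.6)(2.4444 - 1.4) = 4.9089.

4.91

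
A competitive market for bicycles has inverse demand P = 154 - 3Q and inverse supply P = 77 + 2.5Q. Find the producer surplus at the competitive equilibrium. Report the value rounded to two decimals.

245.00

Equilibrium: 154 - 3Q = 77 + 2.5Q, so Q* = 14 and P* = 112.
The supply curve's price intercept is 77, so PS = (1/2)(Q*)(P* - 77) = (1/2)(14)(35) = 245.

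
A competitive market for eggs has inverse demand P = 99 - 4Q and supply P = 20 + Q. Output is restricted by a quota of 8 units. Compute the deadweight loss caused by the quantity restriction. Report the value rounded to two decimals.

152.10

Unrestricted equilibrium: Q* = (99 - 20)/(4 + 1) = 15.8.
At Q = 8 the demand price is 99 - 4(8) = 67 and the supply price is 20 + (8) = 28.
Deadweight loss is the triangle between the curves from 8 to 15.8: (1/2)(67 - 28)(15.8 - 8) = 152.1.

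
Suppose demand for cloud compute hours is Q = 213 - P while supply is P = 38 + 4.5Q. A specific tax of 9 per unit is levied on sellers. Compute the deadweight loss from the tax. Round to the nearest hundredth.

7.36

Rewriting demand in inverse form: P = 213 - Q.
Without the tax, 213 - Q = 38 + 4.5Q so Q* = 31.8182 and P* = 181.1818.
A tax on sellers shifts supply up by 9: 213 - Q = 38 + 4.5Q + 9, so Q_t = 30.1818. Buyers pay P_b = 182.8182; sellers receive P_s = P_b - 9 = 173.8182.
The welfare triangle lost has base Q* - Q_t = 1.6364 and height t = 9, so DWL = (1/2)(1.6364)(9) = 7.3636.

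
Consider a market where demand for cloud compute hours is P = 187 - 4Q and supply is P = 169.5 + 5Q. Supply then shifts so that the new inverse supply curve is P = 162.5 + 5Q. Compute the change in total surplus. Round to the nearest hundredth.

Initial equilibrium: Q_0 = 1.9444, P_0 = 179.2222; CS_0 = (1/2)(1.9444)(7.7778) = 7.5617, PS_0 = (1/2)(1.9444)(9.7222) = 9.4522.
New equilibrium: 187 - 4Q = 162.5 + 5Q gives Q_1 = 2.7222, P_1 = 176.1111; CS_1 = 14.821, PS_1 = 18.5262.
Change in total surplus = (14.821 + 18.5262) - (7.5617 + 9.4522) = 16.3333.

16.33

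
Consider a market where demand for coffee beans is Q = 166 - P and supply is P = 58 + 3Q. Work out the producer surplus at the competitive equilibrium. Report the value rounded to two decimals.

1093.50

Rewriting demand in inverse form: P = 166 - Q.
Setting demand equal to supply, 108 = 4Q, so Q* = 27 and P* = 139.
PS is the area between P* and the supply curve from 0 to Q*: (1/2)(27)(81) = 1093.5.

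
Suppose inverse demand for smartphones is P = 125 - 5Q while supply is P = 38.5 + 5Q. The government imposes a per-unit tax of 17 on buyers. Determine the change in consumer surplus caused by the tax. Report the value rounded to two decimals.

-66.30

Without the tax, 125 - 5Q = 38.5 + 5Q so Q* = 8.65 and P* = 81.75.
A tax on buyers shifts demand down by 17: (125 - 17) - 5Q = 38.5 + 5Q, so Q_t = 6.95. Buyers pay P_b = 90.25; sellers receive P_s = P_b - 17 = 73.25.
Consumers lose the trapezoid between P* and P_b out to Q_t plus the triangle from Q_t to Q*: change in CS = 120.7562 - 187.0563 = -66.3.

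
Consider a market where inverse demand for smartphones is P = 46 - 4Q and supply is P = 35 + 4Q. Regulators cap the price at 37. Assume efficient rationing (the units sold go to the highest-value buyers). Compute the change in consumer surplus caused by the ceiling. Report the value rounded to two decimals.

0.22

Free-market equilibrium: 46 - 4Q = 35 + 4Q gives Q* = 1.375, P* = 40.5.
At P = 37, sellers supply (37 - 35)/4 = 0.5 while buyers want more, so the quantity traded is 0.5 at price 37.
CS goes from (1/2)(1.375)(5.5) = 3.7812 to 4 (computed as (46 - 37)(0.5) - (1/2)(4)(0.5)^2), a change of 0.2188.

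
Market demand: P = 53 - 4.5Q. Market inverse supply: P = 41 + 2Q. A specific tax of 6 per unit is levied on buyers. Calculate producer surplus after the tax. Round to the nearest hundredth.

0.85

Pre-tax equilibrium: 53 - 4.5Q = 41 + 2Q gives Q* = 1.8462, P* = 44.6923.
A tax on buyers shifts demand down by 6: (53 - 6) - 4.5Q = 41 + 2Q, so Q_t = 0.9231. Buyers pay P_b = 48.8462; sellers receive P_s = P_b - 6 = 42.8462.
Producer surplus is the triangle above supply below P_s: (1/2)(0.9231)(42.8462 - 41) = 0.8521.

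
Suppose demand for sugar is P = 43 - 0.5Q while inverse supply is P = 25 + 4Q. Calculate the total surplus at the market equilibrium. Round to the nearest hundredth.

36.00

Equilibrium: 43 - 0.5Q = 25 + 4Q, so Q* = 4 and P* = 41.
Total surplus is the full triangle between the curves from 0 to Q*: (1/2)(4)(43 - 25) = 36.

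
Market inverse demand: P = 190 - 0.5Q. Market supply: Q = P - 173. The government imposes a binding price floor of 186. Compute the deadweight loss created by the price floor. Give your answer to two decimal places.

8.33

Rewriting supply in inverse form: P = 173 + Q.
Without the control, 190 - 0.5Q = 173 + Q so Q* = 11.3333 and P* = 184.3333.
At P = 186, buyers demand (190 - 186)/0.5 = 8 while sellers would supply more, so the quantity traded is 8 at price 186.
The lost-trades triangle has base Q* - 8 = 3.3333 and height equal to the gap between the curves at Q = 8, which is 186 - 181 = 5. DWL = (1/2)(3.3333)(5) = 8.3333.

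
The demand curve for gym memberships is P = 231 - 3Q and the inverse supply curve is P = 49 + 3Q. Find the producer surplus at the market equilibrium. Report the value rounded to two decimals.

Setting demand equal to supply, 182 = 6Q, so Q* = 30.3333 and P* = 140.
PS is the area between P* and the supply curve from 0 to Q*: (1/2)(30.3333)(91) = 1380.1667.

1380.17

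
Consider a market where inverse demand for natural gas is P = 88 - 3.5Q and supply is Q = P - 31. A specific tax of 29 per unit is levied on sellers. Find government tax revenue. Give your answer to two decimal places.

Rewriting supply in inverse form: P = 31 + Q.
Pre-tax equilibrium: 88 - 3.5Q = 31 + Q gives Q* = 12.6667, P* = 43.6667.
A tax on sellers shifts supply up by 29: 88 - 3.5Q = 31 + Q + 29, so Q_t = 6.2222. Buyers pay P_b = 66.2222; sellers receive P_s = P_b - 29 = 37.2222.
Revenue is the tax times quantity traded: 29 x 6.2222 = 180.4444.

180.44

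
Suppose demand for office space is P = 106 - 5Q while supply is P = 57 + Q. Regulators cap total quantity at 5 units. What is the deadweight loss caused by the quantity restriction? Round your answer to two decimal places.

Without the quota, 106 - 5Q = 57 + Q gives Q* = 8.1667.
At Q = 5 the demand price is 106 - 5(5) = 81 and the supply price is 57 + (5) = 62.
Deadweight loss is the triangle between the curves from 5 to 8.1667: (1/2)(81 - 62)(8.1667 - 5) = 30.0833.

30.08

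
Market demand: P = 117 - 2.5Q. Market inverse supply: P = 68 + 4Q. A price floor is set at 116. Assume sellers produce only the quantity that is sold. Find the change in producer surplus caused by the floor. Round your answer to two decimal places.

-94.78

Free-market equilibrium: 117 - 2.5Q = 68 + 4Q gives Q* = 7.5385, P* = 98.1538.
At the floor price 116, quantity demanded is (117 - 116)/2.5 = 0.4; demand is the short side, so Q = 0.4 trades at P = 116.
PS goes from (1/2)(7.5385)(30.1538) = 113.6568 to 18.88 (computed as (116 - 68)(0.4) - (1/2)(4)(0.4)^2), a change of -94.7768.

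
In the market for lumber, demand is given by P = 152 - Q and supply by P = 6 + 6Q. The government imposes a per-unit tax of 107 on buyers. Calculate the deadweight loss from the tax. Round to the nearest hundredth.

Without the tax, 152 - Q = 6 + 6Q so Q* = 20.8571 and P* = 131.1429.
With the tax, buyers' net willingness to pay falls by 107: (152 - 107) - Q = 6 + 6Q, so Q_t = 5.5714. Buyers pay P_b = 146.4286; sellers receive P_s = P_b - 107 = 39.4286.
The welfare triangle lost has base Q* - Q_t = 15.2857 and height t = 107, so DWL = (1/2)(15.2857)(107) = 817.7857.

817.79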